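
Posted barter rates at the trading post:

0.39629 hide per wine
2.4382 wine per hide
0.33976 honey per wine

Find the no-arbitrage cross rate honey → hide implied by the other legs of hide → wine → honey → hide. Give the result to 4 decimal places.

Known legs of the cycle: 2.4382 × 0.33976 = 0.828402832
For no arbitrage the full-cycle product must be 1, so the missing rate is 1 / 0.828402832 ≈ 1.207142.

1.2071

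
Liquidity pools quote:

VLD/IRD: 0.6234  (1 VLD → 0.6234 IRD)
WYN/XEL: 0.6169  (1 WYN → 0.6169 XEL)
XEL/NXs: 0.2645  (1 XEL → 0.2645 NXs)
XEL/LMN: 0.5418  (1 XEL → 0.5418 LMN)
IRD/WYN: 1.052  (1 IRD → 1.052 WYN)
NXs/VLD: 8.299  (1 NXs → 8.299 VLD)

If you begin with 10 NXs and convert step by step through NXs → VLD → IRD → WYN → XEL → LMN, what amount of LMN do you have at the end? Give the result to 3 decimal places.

10 NXs × 8.299 = 82.99 VLD
82.99 VLD × 0.6234 = 51.735966 IRD
51.735966 IRD × 1.052 = 54.426236232 WYN
54.426236232 WYN × 0.6169 = 33.5755451315208 XEL
33.5755451315208 XEL × 0.5418 = 18.19123035225796944 LMN

18.191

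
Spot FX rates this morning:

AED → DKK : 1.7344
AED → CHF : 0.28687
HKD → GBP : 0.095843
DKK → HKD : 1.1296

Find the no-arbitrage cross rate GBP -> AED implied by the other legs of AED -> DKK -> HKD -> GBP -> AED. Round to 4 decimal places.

Known legs of the cycle: 1.7344 × 1.1296 × 0.095843 = 0.18777352005632
For no arbitrage the full-cycle product must be 1, so the missing rate is 1 / 0.18777352005632 ≈ 5.325565.

5.3256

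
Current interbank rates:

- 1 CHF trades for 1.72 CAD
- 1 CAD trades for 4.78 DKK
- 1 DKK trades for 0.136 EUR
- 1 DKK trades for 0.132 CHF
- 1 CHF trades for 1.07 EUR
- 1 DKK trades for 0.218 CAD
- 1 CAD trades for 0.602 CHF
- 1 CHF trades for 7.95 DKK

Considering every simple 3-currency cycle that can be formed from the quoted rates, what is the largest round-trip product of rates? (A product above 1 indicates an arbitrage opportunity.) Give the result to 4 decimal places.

1.0853

CAD→DKK→CHF→CAD: 4.78 × 0.132 × 1.72 = 1.08525
CAD→CHF→DKK→CAD: 0.602 × 7.95 × 0.218 = 1.04333
Maximum is CAD→DKK→CHF→CAD at 1.0853; arbitrage exists.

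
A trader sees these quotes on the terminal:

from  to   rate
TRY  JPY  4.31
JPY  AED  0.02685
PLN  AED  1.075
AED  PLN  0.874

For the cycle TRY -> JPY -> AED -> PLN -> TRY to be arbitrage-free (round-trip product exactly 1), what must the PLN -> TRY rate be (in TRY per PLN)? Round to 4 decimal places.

Known legs of the cycle: 4.31 × 0.02685 × 0.874 = 0.101142339
For no arbitrage the full-cycle product must be 1, so the missing rate is 1 / 0.101142339 ≈ 9.887056.

9.8871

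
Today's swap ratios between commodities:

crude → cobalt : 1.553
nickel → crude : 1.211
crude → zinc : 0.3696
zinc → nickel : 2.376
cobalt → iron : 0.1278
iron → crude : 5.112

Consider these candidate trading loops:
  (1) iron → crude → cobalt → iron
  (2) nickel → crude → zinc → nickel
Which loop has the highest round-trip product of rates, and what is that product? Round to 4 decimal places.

1.0635

(1) 5.112 × 1.553 × 0.1278 = 1.01460
(2) 1.211 × 0.3696 × 2.376 = 1.06346
Highest is cycle (2) at 1.0635 (>1, arbitrage).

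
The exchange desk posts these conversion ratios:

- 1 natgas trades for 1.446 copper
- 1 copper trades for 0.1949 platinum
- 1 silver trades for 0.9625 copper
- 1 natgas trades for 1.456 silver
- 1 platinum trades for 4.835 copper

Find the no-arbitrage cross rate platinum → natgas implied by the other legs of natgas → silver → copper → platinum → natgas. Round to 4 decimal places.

Known legs of the cycle: 1.456 × 0.9625 × 0.1949 = 0.27313286
For no arbitrage the full-cycle product must be 1, so the missing rate is 1 / 0.27313286 ≈ 3.661222.

3.6612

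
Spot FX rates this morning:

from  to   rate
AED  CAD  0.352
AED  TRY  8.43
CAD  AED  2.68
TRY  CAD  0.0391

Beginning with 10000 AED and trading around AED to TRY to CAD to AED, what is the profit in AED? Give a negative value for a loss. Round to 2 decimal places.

10000 AED × 8.43 = 84300 TRY
84300 TRY × 0.0391 = 3296.13 CAD
3296.13 CAD × 2.68 = 8833.6284 AED
Net change: 8833.6284 − 10000 = -1166.3716 AED

-1166.37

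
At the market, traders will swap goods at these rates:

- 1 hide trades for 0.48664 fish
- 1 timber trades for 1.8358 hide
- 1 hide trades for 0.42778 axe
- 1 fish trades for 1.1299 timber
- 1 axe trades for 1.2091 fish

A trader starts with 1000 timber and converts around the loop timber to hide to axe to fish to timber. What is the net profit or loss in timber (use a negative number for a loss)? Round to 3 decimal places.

1000 timber × 1.8358 = 1835.8 hide
1835.8 hide × 0.42778 = 785.318524 axe
785.318524 axe × 1.2091 = 949.5286273684 fish
949.5286273684 fish × 1.1299 = 1072.87239606355516 timber
Net change: 1072.87239606355516 − 1000 = 72.87239606355516 timber

72.872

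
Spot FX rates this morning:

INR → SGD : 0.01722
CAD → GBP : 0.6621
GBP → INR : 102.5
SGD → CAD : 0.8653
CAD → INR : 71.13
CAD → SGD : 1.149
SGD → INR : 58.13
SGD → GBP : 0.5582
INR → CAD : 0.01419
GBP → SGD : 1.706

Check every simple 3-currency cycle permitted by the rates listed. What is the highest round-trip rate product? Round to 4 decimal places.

1.0599

INR→SGD→CAD→INR: 0.01722 × 0.8653 × 71.13 = 1.05987
GBP→INR→SGD→GBP: 102.5 × 0.01722 × 0.5582 = 0.98525
GBP→SGD→CAD→GBP: 1.706 × 0.8653 × 0.6621 = 0.97739
GBP→INR→CAD→GBP: 102.5 × 0.01419 × 0.6621 = 0.96301
INR→CAD→SGD→INR: 0.01419 × 1.149 × 58.13 = 0.94777
Maximum is INR→SGD→CAD→INR at 1.0599; arbitrage exists.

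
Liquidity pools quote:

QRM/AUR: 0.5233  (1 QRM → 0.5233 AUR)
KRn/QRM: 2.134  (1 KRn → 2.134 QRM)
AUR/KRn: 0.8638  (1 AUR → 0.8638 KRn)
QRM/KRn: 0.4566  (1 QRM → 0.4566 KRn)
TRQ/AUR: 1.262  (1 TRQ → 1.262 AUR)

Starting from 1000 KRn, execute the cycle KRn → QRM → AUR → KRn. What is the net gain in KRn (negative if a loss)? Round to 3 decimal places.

1000 KRn × 2.134 = 2134 QRM
2134 QRM × 0.5233 = 1116.7222 AUR
1116.7222 AUR × 0.8638 = 964.62463636 KRn
Net change: 964.62463636 − 1000 = -35.37536364 KRn

-35.375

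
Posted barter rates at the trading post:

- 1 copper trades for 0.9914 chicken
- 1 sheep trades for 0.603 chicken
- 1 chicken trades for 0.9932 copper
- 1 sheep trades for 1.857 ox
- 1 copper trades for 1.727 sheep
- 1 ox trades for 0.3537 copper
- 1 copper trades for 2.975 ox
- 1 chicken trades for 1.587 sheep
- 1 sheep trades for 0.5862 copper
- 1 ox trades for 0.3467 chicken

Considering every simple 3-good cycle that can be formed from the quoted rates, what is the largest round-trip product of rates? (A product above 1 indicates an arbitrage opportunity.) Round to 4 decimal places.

1.1343

ox→copper→sheep→ox: 0.3537 × 1.727 × 1.857 = 1.13433
chicken→copper→sheep→chicken: 0.9932 × 1.727 × 0.603 = 1.03430
chicken→copper→ox→chicken: 0.9932 × 2.975 × 0.3467 = 1.02442
chicken→sheep→ox→chicken: 1.587 × 1.857 × 0.3467 = 1.02175
chicken→sheep→copper→chicken: 1.587 × 0.5862 × 0.9914 = 0.92230
Maximum is ox→copper→sheep→ox at 1.1343; arbitrage exists.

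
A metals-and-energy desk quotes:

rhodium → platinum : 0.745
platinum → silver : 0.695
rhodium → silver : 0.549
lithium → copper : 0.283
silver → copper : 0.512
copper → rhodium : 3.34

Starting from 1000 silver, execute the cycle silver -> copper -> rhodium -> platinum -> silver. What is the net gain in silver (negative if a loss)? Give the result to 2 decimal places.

-114.56

1000 silver × 0.512 = 512 copper
512 copper × 3.34 = 1710.08 rhodium
1710.08 rhodium × 0.745 = 1274.0096 platinum
1274.0096 platinum × 0.695 = 885.436672 silver
Net change: 885.436672 − 1000 = -114.563328 silver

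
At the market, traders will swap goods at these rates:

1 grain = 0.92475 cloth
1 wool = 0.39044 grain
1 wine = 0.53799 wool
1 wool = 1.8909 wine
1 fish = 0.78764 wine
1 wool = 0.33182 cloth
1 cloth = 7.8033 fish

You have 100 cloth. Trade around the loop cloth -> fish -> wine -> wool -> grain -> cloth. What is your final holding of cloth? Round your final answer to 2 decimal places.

119.39

100 cloth × 7.8033 = 780.33 fish
780.33 fish × 0.78764 = 614.6191212 wine
614.6191212 wine × 0.53799 = 330.658941014388 wool
330.658941014388 wool × 0.39044 = 129.10247692965765072 grain
129.10247692965765072 grain × 0.92475 = 119.38751554070091250332 cloth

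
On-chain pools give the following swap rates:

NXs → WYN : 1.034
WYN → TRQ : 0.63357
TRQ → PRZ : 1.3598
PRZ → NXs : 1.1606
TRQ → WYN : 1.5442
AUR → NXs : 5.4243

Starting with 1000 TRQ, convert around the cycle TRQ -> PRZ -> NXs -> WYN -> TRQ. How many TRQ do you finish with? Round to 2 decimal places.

1033.89

1000 TRQ × 1.3598 = 1359.8 PRZ
1359.8 PRZ × 1.1606 = 1578.18388 NXs
1578.18388 NXs × 1.034 = 1631.84213192 WYN
1631.84213192 WYN × 0.63357 = 1033.8862195205544 TRQ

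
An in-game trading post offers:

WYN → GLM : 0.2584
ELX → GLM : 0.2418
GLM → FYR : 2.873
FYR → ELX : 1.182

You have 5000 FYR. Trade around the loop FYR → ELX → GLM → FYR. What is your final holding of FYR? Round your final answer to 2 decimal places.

4105.63

5000 FYR × 1.182 = 5910 ELX
5910 ELX × 0.2418 = 1429.038 GLM
1429.038 GLM × 2.873 = 4105.626174 FYR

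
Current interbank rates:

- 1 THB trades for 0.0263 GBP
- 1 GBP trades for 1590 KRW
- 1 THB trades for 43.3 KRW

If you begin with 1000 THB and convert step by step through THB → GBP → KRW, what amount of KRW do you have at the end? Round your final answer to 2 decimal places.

1000 THB × 0.0263 = 26.3 GBP
26.3 GBP × 1590 = 41817 KRW

41817.00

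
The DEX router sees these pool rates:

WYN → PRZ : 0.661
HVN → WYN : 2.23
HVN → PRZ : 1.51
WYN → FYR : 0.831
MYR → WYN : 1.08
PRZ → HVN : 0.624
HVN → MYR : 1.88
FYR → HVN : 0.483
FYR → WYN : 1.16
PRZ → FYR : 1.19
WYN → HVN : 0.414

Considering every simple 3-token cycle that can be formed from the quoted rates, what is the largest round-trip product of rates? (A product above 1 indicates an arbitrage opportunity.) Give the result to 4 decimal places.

0.9198

WYN→PRZ→HVN→WYN: 0.661 × 0.624 × 2.23 = 0.91979
WYN→PRZ→FYR→WYN: 0.661 × 1.19 × 1.16 = 0.91244
WYN→FYR→HVN→WYN: 0.831 × 0.483 × 2.23 = 0.89506
PRZ→FYR→HVN→PRZ: 1.19 × 0.483 × 1.51 = 0.86790
WYN→HVN→MYR→WYN: 0.414 × 1.88 × 1.08 = 0.84059
Maximum is WYN→PRZ→HVN→WYN at 0.9198; no arbitrage — every cycle loses value.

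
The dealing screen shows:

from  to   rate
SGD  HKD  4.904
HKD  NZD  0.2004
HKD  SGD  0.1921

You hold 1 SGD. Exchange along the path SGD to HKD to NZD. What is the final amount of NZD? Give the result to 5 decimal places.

1 SGD × 4.904 = 4.904 HKD
4.904 HKD × 0.2004 = 0.9827616 NZD

0.98276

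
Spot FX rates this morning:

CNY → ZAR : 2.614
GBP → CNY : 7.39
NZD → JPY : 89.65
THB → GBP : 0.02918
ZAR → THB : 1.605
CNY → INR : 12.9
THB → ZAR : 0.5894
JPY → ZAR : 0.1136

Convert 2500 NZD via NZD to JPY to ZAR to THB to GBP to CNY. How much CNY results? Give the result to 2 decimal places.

8811.98

2500 NZD × 89.65 = 224125 JPY
224125 JPY × 0.1136 = 25460.6 ZAR
25460.6 ZAR × 1.605 = 40864.263 THB
40864.263 THB × 0.02918 = 1192.41919434 GBP
1192.41919434 GBP × 7.39 = 8811.9778461726 CNY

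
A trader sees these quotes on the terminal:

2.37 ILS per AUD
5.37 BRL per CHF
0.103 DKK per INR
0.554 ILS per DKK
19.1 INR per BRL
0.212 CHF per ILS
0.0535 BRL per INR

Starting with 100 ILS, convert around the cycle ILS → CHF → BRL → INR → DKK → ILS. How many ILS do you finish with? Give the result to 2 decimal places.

100 ILS × 0.212 = 21.2 CHF
21.2 CHF × 5.37 = 113.844 BRL
113.844 BRL × 19.1 = 2174.4204 INR
2174.4204 INR × 0.103 = 223.9653012 DKK
223.9653012 DKK × 0.554 = 124.0767768648 ILS

124.08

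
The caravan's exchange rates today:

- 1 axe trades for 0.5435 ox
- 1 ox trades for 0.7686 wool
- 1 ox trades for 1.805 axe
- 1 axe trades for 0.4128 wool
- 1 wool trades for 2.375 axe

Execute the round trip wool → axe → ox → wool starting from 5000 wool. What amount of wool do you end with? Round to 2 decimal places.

5000 wool × 2.375 = 11875 axe
11875 axe × 0.5435 = 6454.0625 ox
6454.0625 ox × 0.7686 = 4960.5924375 wool

4960.59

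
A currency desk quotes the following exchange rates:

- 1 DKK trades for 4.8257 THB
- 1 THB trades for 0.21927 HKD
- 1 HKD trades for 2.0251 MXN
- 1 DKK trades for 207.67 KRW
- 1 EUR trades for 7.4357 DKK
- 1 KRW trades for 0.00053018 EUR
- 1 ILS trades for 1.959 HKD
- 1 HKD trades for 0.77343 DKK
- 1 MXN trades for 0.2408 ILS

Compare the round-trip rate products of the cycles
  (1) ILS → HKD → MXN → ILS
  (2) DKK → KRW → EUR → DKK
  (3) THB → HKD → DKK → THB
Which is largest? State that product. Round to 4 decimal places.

0.9553

(1) 1.959 × 2.0251 × 0.2408 = 0.95529
(2) 207.67 × 0.00053018 × 7.4357 = 0.81869
(3) 0.21927 × 0.77343 × 4.8257 = 0.81839
Highest is cycle (1) at 0.9553 (≤1, no arbitrage).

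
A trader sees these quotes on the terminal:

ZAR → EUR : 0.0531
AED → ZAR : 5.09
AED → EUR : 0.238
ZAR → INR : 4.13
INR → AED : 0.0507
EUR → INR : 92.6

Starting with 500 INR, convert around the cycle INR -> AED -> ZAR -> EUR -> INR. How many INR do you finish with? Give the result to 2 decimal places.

634.46

500 INR × 0.0507 = 25.35 AED
25.35 AED × 5.09 = 129.0315 ZAR
129.0315 ZAR × 0.0531 = 6.85157265 EUR
6.85157265 EUR × 92.6 = 634.45562739 INR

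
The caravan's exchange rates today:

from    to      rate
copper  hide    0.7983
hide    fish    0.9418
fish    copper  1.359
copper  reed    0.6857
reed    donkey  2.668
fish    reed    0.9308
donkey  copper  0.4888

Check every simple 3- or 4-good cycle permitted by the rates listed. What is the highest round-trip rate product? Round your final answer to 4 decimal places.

fish→copper→hide→fish: 1.359 × 0.7983 × 0.9418 = 1.02175
donkey→copper→reed→donkey: 0.4888 × 0.6857 × 2.668 = 0.89423
Maximum is fish→copper→hide→fish at 1.0217; arbitrage exists.

1.0217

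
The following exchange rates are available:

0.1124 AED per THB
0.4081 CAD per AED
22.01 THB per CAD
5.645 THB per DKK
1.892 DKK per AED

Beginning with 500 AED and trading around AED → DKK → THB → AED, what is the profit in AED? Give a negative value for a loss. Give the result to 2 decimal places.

500 AED × 1.892 = 946 DKK
946 DKK × 5.645 = 5340.17 THB
5340.17 THB × 0.1124 = 600.235108 AED
Net change: 600.235108 − 500 = 100.235108 AED

100.24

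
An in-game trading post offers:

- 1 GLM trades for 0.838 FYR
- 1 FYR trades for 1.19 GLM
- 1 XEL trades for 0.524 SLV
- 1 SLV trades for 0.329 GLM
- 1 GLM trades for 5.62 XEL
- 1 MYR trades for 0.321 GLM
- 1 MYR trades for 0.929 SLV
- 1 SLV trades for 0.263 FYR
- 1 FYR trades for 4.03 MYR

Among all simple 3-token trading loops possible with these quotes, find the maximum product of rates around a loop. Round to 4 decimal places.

FYR→MYR→GLM→FYR: 4.03 × 0.321 × 0.838 = 1.08406
FYR→MYR→SLV→FYR: 4.03 × 0.929 × 0.263 = 0.98464
XEL→SLV→GLM→XEL: 0.524 × 0.329 × 5.62 = 0.96887
Maximum is FYR→MYR→GLM→FYR at 1.0841; arbitrage exists.

1.0841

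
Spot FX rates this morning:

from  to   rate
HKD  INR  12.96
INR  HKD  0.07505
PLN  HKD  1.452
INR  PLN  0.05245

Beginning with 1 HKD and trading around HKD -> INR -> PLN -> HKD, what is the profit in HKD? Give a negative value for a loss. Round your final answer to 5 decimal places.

-0.01300

1 HKD × 12.96 = 12.96 INR
12.96 INR × 0.05245 = 0.679752 PLN
0.679752 PLN × 1.452 = 0.986999904 HKD
Net change: 0.986999904 − 1 = -0.013000096 HKD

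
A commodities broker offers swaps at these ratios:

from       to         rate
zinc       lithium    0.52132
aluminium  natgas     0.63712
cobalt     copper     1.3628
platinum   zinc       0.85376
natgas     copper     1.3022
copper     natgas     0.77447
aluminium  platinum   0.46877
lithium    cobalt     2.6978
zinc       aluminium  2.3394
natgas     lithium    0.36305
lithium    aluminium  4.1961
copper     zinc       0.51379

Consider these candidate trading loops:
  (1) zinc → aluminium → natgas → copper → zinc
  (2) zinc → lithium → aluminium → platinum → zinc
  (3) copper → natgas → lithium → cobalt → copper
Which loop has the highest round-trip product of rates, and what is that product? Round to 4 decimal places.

1.0337

(1) 2.3394 × 0.63712 × 1.3022 × 0.51379 = 0.99722
(2) 0.52132 × 4.1961 × 0.46877 × 0.85376 = 0.87548
(3) 0.77447 × 0.36305 × 2.6978 × 1.3628 = 1.03374
Highest is cycle (3) at 1.0337 (>1, arbitrage).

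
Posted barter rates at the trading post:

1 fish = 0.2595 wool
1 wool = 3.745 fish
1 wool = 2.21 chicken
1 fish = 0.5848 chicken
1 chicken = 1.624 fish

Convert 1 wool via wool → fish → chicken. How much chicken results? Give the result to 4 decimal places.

1 wool × 3.745 = 3.745 fish
3.745 fish × 0.5848 = 2.190076 chicken

2.1901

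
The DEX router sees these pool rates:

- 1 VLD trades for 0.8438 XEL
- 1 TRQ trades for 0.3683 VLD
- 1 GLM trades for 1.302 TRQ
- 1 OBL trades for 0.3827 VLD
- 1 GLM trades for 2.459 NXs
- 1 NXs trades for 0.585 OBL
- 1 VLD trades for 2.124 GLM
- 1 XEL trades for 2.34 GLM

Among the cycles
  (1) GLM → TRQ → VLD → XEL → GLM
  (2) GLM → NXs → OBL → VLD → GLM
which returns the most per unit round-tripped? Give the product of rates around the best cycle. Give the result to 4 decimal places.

(1) 1.302 × 0.3683 × 0.8438 × 2.34 = 0.94682
(2) 2.459 × 0.585 × 0.3827 × 2.124 = 1.16930
Highest is cycle (2) at 1.1693 (>1, arbitrage).

1.1693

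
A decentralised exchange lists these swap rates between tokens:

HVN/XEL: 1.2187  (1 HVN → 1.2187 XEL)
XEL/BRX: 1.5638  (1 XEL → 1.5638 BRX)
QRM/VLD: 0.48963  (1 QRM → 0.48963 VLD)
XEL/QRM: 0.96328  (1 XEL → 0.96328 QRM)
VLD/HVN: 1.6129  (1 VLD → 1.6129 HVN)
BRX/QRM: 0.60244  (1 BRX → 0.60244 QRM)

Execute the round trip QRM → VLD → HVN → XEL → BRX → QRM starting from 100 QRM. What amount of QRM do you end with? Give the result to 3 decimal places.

100 QRM × 0.48963 = 48.963 VLD
48.963 VLD × 1.6129 = 78.9724227 HVN
78.9724227 HVN × 1.2187 = 96.24369154449 XEL
96.24369154449 XEL × 1.5638 = 150.505884837273462 BRX
150.505884837273462 BRX × 0.60244 = 90.67076526136702444728 QRM

90.671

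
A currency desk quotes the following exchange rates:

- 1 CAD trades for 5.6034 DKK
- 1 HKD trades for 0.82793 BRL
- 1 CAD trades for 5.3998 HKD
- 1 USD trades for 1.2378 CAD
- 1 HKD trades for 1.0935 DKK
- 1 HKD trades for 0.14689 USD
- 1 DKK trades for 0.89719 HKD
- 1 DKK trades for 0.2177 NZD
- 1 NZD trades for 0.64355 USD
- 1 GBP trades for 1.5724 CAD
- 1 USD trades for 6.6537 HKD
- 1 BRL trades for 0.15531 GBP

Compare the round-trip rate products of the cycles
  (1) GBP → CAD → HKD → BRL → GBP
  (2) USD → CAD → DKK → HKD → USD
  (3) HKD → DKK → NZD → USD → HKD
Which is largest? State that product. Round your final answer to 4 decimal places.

(1) 1.5724 × 5.3998 × 0.82793 × 0.15531 = 1.09178
(2) 1.2378 × 5.6034 × 0.89719 × 0.14689 = 0.91407
(3) 1.0935 × 0.2177 × 0.64355 × 6.6537 = 1.01935
Highest is cycle (1) at 1.0918 (>1, arbitrage).

1.0918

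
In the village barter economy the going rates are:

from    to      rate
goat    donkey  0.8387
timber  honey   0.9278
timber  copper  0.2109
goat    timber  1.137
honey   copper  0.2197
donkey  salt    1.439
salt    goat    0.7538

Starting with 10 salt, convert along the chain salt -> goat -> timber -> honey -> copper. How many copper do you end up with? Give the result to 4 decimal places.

10 salt × 0.7538 = 7.538 goat
7.538 goat × 1.137 = 8.570706 timber
8.570706 timber × 0.9278 = 7.9519010268 honey
7.9519010268 honey × 0.2197 = 1.74703265558796 copper

1.7470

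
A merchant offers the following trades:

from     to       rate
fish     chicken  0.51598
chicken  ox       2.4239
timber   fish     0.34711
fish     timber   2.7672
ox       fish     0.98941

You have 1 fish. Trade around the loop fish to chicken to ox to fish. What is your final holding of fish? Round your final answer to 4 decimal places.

1.2374

1 fish × 0.51598 = 0.51598 chicken
0.51598 chicken × 2.4239 = 1.250683922 ox
1.250683922 ox × 0.98941 = 1.23743917926602 fish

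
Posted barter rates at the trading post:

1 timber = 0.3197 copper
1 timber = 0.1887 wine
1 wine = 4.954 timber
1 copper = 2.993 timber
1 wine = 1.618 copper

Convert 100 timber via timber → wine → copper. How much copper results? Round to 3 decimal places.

30.532

100 timber × 0.1887 = 18.87 wine
18.87 wine × 1.618 = 30.53166 copper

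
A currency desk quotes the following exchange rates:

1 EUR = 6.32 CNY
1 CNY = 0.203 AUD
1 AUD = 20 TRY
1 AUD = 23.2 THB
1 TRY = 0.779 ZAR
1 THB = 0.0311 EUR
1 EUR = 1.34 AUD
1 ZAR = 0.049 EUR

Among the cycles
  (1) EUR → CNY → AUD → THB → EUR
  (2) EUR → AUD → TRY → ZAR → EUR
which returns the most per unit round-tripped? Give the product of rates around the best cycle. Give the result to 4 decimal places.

1.0230

(1) 6.32 × 0.203 × 23.2 × 0.0311 = 0.92568
(2) 1.34 × 20 × 0.779 × 0.049 = 1.02298
Highest is cycle (2) at 1.0230 (>1, arbitrage).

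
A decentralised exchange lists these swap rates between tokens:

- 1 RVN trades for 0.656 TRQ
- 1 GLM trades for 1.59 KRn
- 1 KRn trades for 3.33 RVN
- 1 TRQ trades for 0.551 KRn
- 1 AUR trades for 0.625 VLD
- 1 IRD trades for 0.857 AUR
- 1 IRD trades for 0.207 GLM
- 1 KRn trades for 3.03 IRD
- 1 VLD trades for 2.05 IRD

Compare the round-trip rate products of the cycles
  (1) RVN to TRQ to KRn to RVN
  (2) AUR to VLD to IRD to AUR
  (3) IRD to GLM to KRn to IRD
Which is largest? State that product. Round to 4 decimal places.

1.2036

(1) 0.656 × 0.551 × 3.33 = 1.20365
(2) 0.625 × 2.05 × 0.857 = 1.09803
(3) 0.207 × 1.59 × 3.03 = 0.99726
Highest is cycle (1) at 1.2036 (>1, arbitrage).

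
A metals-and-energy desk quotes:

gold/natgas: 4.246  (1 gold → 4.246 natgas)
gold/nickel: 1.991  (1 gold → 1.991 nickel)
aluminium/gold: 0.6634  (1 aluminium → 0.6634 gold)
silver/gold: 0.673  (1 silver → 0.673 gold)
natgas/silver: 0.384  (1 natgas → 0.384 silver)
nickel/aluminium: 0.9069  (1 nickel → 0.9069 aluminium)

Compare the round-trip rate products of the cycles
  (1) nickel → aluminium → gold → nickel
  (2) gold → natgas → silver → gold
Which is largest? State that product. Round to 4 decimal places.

(1) 0.9069 × 0.6634 × 1.991 = 1.19786
(2) 4.246 × 0.384 × 0.673 = 1.09730
Highest is cycle (1) at 1.1979 (>1, arbitrage).

1.1979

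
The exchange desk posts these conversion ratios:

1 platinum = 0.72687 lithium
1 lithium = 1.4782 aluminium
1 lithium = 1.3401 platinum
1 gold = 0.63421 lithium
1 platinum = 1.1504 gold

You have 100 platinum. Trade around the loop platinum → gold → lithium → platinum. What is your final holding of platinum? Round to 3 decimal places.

97.773

100 platinum × 1.1504 = 115.04 gold
115.04 gold × 0.63421 = 72.9595184 lithium
72.9595184 lithium × 1.3401 = 97.77305060784 platinum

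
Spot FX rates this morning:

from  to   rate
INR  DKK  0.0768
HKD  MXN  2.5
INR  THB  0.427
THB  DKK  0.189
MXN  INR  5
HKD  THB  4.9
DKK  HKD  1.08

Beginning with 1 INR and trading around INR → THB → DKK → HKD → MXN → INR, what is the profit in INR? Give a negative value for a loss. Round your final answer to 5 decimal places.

1 INR × 0.427 = 0.427 THB
0.427 THB × 0.189 = 0.080703 DKK
0.080703 DKK × 1.08 = 0.08715924 HKD
0.08715924 HKD × 2.5 = 0.2178981 MXN
0.2178981 MXN × 5 = 1.0894905 INR
Net change: 1.0894905 − 1 = 0.0894905 INR

0.08949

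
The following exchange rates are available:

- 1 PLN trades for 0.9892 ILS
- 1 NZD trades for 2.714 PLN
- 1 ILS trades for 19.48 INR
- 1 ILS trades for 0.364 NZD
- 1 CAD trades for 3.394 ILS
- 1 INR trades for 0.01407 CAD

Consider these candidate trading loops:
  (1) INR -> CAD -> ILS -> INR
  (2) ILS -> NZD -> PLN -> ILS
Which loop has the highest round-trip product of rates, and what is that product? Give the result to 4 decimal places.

0.9772

(1) 0.01407 × 3.394 × 19.48 = 0.93024
(2) 0.364 × 2.714 × 0.9892 = 0.97723
Highest is cycle (2) at 0.9772 (≤1, no arbitrage).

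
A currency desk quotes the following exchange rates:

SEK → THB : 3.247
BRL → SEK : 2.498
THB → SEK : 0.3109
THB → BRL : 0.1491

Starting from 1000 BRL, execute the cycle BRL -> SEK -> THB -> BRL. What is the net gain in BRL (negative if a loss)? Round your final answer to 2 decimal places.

1000 BRL × 2.498 = 2498 SEK
2498 SEK × 3.247 = 8111.006 THB
8111.006 THB × 0.1491 = 1209.3509946 BRL
Net change: 1209.3509946 − 1000 = 209.3509946 BRL

209.35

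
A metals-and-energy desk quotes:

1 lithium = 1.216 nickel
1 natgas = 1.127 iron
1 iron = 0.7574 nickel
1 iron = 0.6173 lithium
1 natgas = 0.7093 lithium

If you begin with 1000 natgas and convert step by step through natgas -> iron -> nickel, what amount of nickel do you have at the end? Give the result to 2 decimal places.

853.59

1000 natgas × 1.127 = 1127 iron
1127 iron × 0.7574 = 853.5898 nickel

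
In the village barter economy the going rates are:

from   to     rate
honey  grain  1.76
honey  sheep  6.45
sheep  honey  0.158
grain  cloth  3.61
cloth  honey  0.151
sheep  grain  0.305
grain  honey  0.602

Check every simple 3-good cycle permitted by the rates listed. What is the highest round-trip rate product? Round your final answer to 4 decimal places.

sheep→grain→honey→sheep: 0.305 × 0.602 × 6.45 = 1.18428
cloth→honey→grain→cloth: 0.151 × 1.76 × 3.61 = 0.95939
Maximum is sheep→grain→honey→sheep at 1.1843; arbitrage exists.

1.1843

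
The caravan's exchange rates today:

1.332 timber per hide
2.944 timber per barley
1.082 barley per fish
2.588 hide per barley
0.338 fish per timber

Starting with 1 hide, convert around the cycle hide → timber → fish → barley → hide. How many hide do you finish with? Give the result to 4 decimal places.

1.2607

1 hide × 1.332 = 1.332 timber
1.332 timber × 0.338 = 0.450216 fish
0.450216 fish × 1.082 = 0.487133712 barley
0.487133712 barley × 2.588 = 1.260702046656 hide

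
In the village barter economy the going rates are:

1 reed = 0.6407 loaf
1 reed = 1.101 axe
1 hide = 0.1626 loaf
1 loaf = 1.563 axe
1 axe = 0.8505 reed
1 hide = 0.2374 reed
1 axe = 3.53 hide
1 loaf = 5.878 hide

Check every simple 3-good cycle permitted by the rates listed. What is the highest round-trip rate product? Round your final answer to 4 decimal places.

axe→hide→reed→axe: 3.53 × 0.2374 × 1.101 = 0.92266
loaf→axe→hide→loaf: 1.563 × 3.53 × 0.1626 = 0.89713
loaf→hide→reed→loaf: 5.878 × 0.2374 × 0.6407 = 0.89406
loaf→axe→reed→loaf: 1.563 × 0.8505 × 0.6407 = 0.85170
Maximum is axe→hide→reed→axe at 0.9227; no arbitrage — every cycle loses value.

0.9227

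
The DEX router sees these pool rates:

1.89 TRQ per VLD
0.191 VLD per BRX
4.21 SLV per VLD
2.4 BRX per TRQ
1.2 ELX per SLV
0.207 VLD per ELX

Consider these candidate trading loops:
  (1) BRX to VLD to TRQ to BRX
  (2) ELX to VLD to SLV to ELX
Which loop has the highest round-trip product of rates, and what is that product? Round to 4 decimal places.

1.0458

(1) 0.191 × 1.89 × 2.4 = 0.86638
(2) 0.207 × 4.21 × 1.2 = 1.04576
Highest is cycle (2) at 1.0458 (>1, arbitrage).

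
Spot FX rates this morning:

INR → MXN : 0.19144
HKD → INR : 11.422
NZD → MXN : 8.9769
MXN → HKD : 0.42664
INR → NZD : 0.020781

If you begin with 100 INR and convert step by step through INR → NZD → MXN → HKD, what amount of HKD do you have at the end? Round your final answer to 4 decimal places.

100 INR × 0.020781 = 2.0781 NZD
2.0781 NZD × 8.9769 = 18.65489589 MXN
18.65489589 MXN × 0.42664 = 7.9589247825096 HKD

7.9589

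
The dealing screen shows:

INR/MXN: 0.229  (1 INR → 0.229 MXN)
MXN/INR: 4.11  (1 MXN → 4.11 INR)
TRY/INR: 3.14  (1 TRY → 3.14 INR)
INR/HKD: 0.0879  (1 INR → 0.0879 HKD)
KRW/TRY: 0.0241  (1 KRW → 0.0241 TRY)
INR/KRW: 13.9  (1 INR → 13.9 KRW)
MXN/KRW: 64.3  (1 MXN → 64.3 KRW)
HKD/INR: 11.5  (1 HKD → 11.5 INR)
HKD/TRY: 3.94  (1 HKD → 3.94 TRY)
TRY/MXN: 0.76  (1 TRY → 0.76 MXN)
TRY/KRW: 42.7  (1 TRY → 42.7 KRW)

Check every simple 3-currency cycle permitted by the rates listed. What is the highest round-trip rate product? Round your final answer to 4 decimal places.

TRY→MXN→KRW→TRY: 0.76 × 64.3 × 0.0241 = 1.17772
TRY→INR→HKD→TRY: 3.14 × 0.0879 × 3.94 = 1.08746
TRY→INR→KRW→TRY: 3.14 × 13.9 × 0.0241 = 1.05187
Maximum is TRY→MXN→KRW→TRY at 1.1777; arbitrage exists.

1.1777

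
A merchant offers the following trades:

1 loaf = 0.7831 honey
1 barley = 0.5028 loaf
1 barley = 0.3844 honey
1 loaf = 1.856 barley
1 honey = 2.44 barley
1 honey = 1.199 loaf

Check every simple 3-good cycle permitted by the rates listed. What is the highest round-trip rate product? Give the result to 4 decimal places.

barley→loaf→honey→barley: 0.5028 × 0.7831 × 2.44 = 0.96073
barley→honey→loaf→barley: 0.3844 × 1.199 × 1.856 = 0.85542
Maximum is barley→loaf→honey→barley at 0.9607; no arbitrage — every cycle loses value.

0.9607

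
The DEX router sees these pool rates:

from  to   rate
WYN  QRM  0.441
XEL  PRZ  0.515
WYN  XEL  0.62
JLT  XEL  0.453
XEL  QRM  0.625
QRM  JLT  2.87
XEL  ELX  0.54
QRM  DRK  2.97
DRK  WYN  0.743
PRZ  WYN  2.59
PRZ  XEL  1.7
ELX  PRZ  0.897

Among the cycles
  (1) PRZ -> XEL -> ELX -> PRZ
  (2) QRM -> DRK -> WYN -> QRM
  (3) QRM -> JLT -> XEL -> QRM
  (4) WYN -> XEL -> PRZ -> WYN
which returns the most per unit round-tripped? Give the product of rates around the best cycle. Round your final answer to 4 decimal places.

0.9732

(1) 1.7 × 0.54 × 0.897 = 0.82345
(2) 2.97 × 0.743 × 0.441 = 0.97316
(3) 2.87 × 0.453 × 0.625 = 0.81257
(4) 0.62 × 0.515 × 2.59 = 0.82699
Highest is cycle (2) at 0.9732 (≤1, no arbitrage).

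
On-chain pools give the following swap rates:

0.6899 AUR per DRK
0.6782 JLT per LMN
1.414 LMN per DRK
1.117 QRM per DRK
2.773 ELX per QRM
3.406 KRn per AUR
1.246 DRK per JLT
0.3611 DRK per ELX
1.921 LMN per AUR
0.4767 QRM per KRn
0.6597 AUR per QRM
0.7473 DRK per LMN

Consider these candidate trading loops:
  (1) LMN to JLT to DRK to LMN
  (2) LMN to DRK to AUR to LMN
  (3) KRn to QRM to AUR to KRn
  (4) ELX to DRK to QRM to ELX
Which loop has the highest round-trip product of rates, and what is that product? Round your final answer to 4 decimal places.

(1) 0.6782 × 1.246 × 1.414 = 1.19488
(2) 0.7473 × 0.6899 × 1.921 = 0.99040
(3) 0.4767 × 0.6597 × 3.406 = 1.07112
(4) 0.3611 × 1.117 × 2.773 = 1.11849
Highest is cycle (1) at 1.1949 (>1, arbitrage).

1.1949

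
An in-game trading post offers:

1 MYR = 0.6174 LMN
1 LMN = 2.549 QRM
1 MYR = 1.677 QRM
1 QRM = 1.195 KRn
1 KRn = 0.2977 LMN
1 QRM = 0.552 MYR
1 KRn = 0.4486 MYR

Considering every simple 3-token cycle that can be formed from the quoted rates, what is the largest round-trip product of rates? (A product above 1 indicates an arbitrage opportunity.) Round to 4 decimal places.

0.9068

LMN→QRM→KRn→LMN: 2.549 × 1.195 × 0.2977 = 0.90681
MYR→QRM→KRn→MYR: 1.677 × 1.195 × 0.4486 = 0.89900
MYR→LMN→QRM→MYR: 0.6174 × 2.549 × 0.552 = 0.86871
Maximum is LMN→QRM→KRn→LMN at 0.9068; no arbitrage — every cycle loses value.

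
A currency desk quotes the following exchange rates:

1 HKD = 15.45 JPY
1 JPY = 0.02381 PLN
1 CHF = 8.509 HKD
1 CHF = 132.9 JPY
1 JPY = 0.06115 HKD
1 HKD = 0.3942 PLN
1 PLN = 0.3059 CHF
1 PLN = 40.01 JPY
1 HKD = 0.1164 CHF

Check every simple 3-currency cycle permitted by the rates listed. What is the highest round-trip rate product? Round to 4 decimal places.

1.0261

PLN→CHF→HKD→PLN: 0.3059 × 8.509 × 0.3942 = 1.02606
PLN→CHF→JPY→PLN: 0.3059 × 132.9 × 0.02381 = 0.96797
PLN→JPY→HKD→PLN: 40.01 × 0.06115 × 0.3942 = 0.96445
CHF→JPY→HKD→CHF: 132.9 × 0.06115 × 0.1164 = 0.94596
Maximum is PLN→CHF→HKD→PLN at 1.0261; arbitrage exists.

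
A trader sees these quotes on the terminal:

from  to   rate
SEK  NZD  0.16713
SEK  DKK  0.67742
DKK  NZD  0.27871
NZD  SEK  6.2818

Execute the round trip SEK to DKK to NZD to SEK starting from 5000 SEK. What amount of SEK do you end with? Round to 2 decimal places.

5930.14

5000 SEK × 0.67742 = 3387.1 DKK
3387.1 DKK × 0.27871 = 944.018641 NZD
944.018641 NZD × 6.2818 = 5930.1362990338 SEK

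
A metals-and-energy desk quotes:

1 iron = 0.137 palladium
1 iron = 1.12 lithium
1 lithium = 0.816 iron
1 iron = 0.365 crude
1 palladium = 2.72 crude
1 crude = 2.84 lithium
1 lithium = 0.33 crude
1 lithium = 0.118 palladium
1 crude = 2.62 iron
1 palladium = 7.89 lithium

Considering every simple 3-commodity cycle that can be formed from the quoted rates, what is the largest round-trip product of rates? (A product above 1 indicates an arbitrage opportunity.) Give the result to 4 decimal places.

crude→iron→palladium→crude: 2.62 × 0.137 × 2.72 = 0.97632
crude→iron→lithium→crude: 2.62 × 1.12 × 0.33 = 0.96835
crude→lithium→palladium→crude: 2.84 × 0.118 × 2.72 = 0.91153
palladium→lithium→iron→palladium: 7.89 × 0.816 × 0.137 = 0.88204
crude→lithium→iron→crude: 2.84 × 0.816 × 0.365 = 0.84587
Maximum is crude→iron→palladium→crude at 0.9763; no arbitrage — every cycle loses value.

0.9763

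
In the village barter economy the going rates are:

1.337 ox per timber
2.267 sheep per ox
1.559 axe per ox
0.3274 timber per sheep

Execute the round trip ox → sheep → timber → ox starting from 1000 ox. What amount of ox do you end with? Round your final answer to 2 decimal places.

992.34

1000 ox × 2.267 = 2267 sheep
2267 sheep × 0.3274 = 742.2158 timber
742.2158 timber × 1.337 = 992.3425246 ox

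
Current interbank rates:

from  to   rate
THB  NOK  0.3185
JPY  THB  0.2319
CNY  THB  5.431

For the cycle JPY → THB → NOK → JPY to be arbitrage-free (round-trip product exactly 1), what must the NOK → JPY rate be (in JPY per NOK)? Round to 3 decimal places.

Known legs of the cycle: 0.2319 × 0.3185 = 0.07386015
For no arbitrage the full-cycle product must be 1, so the missing rate is 1 / 0.07386015 ≈ 13.53910.

13.539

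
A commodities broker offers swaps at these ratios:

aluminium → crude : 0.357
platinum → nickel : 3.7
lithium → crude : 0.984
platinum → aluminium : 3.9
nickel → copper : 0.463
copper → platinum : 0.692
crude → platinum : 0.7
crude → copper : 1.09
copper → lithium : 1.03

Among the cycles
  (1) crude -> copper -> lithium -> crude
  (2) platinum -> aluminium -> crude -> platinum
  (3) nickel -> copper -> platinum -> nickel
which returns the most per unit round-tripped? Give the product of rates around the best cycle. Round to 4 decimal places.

1.1855

(1) 1.09 × 1.03 × 0.984 = 1.10474
(2) 3.9 × 0.357 × 0.7 = 0.97461
(3) 0.463 × 0.692 × 3.7 = 1.18547
Highest is cycle (3) at 1.1855 (>1, arbitrage).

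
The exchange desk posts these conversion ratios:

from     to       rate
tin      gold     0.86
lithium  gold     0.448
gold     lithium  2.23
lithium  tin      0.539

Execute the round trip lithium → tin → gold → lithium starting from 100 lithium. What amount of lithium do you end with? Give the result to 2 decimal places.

100 lithium × 0.539 = 53.9 tin
53.9 tin × 0.86 = 46.354 gold
46.354 gold × 2.23 = 103.36942 lithium

103.37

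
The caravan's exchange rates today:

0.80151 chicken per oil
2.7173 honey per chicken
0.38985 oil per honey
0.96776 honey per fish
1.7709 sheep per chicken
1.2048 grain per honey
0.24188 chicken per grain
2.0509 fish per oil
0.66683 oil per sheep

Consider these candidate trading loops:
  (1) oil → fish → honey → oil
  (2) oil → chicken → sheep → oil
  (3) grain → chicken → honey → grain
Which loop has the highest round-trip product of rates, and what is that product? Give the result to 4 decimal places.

(1) 2.0509 × 0.96776 × 0.38985 = 0.77377
(2) 0.80151 × 1.7709 × 0.66683 = 0.94649
(3) 0.24188 × 2.7173 × 1.2048 = 0.79187
Highest is cycle (2) at 0.9465 (≤1, no arbitrage).

0.9465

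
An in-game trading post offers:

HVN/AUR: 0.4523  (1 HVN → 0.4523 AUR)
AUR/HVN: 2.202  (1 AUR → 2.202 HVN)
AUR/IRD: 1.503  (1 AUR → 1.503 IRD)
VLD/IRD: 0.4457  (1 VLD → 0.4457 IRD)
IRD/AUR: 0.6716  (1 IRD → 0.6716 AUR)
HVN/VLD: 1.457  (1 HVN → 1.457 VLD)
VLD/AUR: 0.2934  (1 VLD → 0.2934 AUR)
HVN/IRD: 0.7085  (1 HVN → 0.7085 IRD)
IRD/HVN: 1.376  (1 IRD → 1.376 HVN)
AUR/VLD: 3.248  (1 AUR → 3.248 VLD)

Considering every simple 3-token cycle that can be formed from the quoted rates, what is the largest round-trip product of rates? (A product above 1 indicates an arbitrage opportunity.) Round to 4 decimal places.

HVN→IRD→AUR→HVN: 0.7085 × 0.6716 × 2.202 = 1.04777
VLD→IRD→AUR→VLD: 0.4457 × 0.6716 × 3.248 = 0.97223
HVN→VLD→AUR→HVN: 1.457 × 0.2934 × 2.202 = 0.94132
HVN→AUR→IRD→HVN: 0.4523 × 1.503 × 1.376 = 0.93541
HVN→VLD→IRD→HVN: 1.457 × 0.4457 × 1.376 = 0.89355
Maximum is HVN→IRD→AUR→HVN at 1.0478; arbitrage exists.

1.0478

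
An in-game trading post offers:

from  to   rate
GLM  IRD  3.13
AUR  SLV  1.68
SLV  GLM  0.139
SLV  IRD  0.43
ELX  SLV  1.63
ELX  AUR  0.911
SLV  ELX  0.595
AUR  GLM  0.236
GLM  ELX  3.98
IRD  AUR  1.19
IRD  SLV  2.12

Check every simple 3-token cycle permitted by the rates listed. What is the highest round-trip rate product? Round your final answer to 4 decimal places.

IRD→SLV→GLM→IRD: 2.12 × 0.139 × 3.13 = 0.92235
ELX→AUR→SLV→ELX: 0.911 × 1.68 × 0.595 = 0.91064
ELX→SLV→GLM→ELX: 1.63 × 0.139 × 3.98 = 0.90175
AUR→GLM→IRD→AUR: 0.236 × 3.13 × 1.19 = 0.87903
AUR→SLV→IRD→AUR: 1.68 × 0.43 × 1.19 = 0.85966
ELX→AUR→GLM→ELX: 0.911 × 0.236 × 3.98 = 0.85568
Maximum is IRD→SLV→GLM→IRD at 0.9223; no arbitrage — every cycle loses value.

0.9223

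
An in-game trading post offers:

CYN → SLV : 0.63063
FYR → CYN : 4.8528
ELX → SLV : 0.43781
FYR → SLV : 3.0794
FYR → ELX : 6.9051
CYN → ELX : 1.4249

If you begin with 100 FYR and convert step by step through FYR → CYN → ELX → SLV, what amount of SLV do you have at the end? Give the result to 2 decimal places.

302.73

100 FYR × 4.8528 = 485.28 CYN
485.28 CYN × 1.4249 = 691.475472 ELX
691.475472 ELX × 0.43781 = 302.73487639632 SLV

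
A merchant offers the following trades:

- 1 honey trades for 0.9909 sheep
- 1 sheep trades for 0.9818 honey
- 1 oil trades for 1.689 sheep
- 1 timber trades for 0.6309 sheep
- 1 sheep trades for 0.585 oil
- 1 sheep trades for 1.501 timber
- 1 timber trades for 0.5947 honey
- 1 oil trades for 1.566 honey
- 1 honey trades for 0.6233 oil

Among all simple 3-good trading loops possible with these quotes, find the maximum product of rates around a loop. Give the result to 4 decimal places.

1.0336

oil→sheep→honey→oil: 1.689 × 0.9818 × 0.6233 = 1.03359
oil→honey→sheep→oil: 1.566 × 0.9909 × 0.585 = 0.90777
timber→honey→sheep→timber: 0.5947 × 0.9909 × 1.501 = 0.88452
Maximum is oil→sheep→honey→oil at 1.0336; arbitrage exists.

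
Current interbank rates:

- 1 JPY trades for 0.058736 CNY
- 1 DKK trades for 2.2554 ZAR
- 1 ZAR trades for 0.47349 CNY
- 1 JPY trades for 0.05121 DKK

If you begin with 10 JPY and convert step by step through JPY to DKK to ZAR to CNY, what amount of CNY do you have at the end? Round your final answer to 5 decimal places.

0.54688

10 JPY × 0.05121 = 0.5121 DKK
0.5121 DKK × 2.2554 = 1.15499034 ZAR
1.15499034 ZAR × 0.47349 = 0.5468763760866 CNY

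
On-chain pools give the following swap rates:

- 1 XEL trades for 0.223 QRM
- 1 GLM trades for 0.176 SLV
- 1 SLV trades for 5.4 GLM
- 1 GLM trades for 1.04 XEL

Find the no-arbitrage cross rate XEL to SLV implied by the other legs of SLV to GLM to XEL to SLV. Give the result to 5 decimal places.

0.17806

Known legs of the cycle: 5.4 × 1.04 = 5.616
For no arbitrage the full-cycle product must be 1, so the missing rate is 1 / 5.616 ≈ 0.1780627.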